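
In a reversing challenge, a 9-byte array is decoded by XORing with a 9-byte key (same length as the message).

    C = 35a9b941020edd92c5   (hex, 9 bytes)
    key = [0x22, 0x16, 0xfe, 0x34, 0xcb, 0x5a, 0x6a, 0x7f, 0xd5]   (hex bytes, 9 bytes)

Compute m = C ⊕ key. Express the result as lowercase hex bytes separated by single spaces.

XOR is its own inverse, so applying the key byte-wise gives the result directly.
byte 0: 35 ^ 22 = 17
byte 1: a9 ^ 16 = bf
byte 2: b9 ^ fe = 47
byte 3: 41 ^ 34 = 75
byte 4: 02 ^ cb = c9
byte 5: 0e ^ 5a = 54
byte 6: dd ^ 6a = b7
byte 7: 92 ^ 7f = ed
byte 8: c5 ^ d5 = 10

17 bf 47 75 c9 54 b7 ed 10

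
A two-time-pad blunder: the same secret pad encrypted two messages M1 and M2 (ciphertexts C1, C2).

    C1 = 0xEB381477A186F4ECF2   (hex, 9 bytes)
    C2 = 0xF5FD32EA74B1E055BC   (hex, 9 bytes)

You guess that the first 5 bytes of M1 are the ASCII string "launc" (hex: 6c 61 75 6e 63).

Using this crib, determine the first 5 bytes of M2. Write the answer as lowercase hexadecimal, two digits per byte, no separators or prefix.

First, C1 ⊕ C2 = (M1 ⊕ K) ⊕ (M2 ⊕ K) = M1 ⊕ M2, so the key drops out. Then M2 = (M1 ⊕ M2) ⊕ M1 over the first 5 bytes.
byte 0: (eb xor f5) xor 6c = 1e xor 6c = 72
byte 1: (38 xor fd) xor 61 = c5 xor 61 = a4
byte 2: (14 xor 32) xor 75 = 26 xor 75 = 53
byte 3: (77 xor ea) xor 6e = 9d xor 6e = f3
byte 4: (a1 xor 74) xor 63 = d5 xor 63 = b6

72a453f3b6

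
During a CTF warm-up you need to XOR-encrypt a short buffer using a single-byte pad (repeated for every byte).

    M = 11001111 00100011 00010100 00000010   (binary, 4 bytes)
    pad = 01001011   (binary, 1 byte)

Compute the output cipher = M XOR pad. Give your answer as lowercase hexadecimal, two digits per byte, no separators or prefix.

The 1-byte key repeats, so the effective keystream is 4b 4b 4b 4b.
byte 0: cf ^ 4b = 84
byte 1: 23 ^ 4b = 68
byte 2: 14 ^ 4b = 5f
byte 3: 02 ^ 4b = 49

84685f49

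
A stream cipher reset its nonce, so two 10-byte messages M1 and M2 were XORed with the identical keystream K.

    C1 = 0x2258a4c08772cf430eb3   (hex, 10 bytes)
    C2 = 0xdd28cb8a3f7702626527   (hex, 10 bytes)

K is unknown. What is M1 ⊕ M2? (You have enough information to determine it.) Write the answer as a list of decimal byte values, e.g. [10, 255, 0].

C1 ⊕ C2 = (M1 ⊕ K) ⊕ (M2 ⊕ K) = M1 ⊕ M2 — the shared key cancels under XOR.
22 ^ dd = ff
58 ^ 28 = 70
a4 ^ cb = 6f
c0 ^ 8a = 4a
87 ^ 3f = b8
72 ^ 77 = 05
cf ^ 02 = cd
43 ^ 62 = 21
0e ^ 65 = 6b
b3 ^ 27 = 94

[255, 112, 111, 74, 184, 5, 205, 33, 107, 148]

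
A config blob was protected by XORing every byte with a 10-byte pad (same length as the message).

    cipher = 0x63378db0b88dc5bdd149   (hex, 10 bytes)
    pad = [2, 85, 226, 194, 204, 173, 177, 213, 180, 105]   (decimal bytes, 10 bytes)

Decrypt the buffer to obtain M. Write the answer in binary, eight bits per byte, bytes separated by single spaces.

01100001 01100010 01101111 01110010 01110100 00100000 01110100 01101000 01100101 00100000

byte 0: 01100011 ^ 00000010 = 01100001
byte 1: 00110111 ^ 01010101 = 01100010
byte 2: 10001101 ^ 11100010 = 01101111
byte 3: 10110000 ^ 11000010 = 01110010
byte 4: 10111000 ^ 11001100 = 01110100
byte 5: 10001101 ^ 10101101 = 00100000
byte 6: 11000101 ^ 10110001 = 01110100
byte 7: 10111101 ^ 11010101 = 01101000
byte 8: 11010001 ^ 10110100 = 01100101
byte 9: 01001001 ^ 01101001 = 00100000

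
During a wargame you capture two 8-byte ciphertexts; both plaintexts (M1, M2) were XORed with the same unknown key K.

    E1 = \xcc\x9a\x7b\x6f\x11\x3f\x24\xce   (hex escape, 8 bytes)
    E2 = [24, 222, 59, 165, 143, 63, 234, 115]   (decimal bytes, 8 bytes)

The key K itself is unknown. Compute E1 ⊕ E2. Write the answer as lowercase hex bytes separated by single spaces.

d4 44 40 ca 9e 00 ce bd

E1 ⊕ E2 = (M1 ⊕ K) ⊕ (M2 ⊕ K) = M1 ⊕ M2 — the shared key cancels under XOR.
byte 0: cc xor 18 = d4
byte 1: 9a xor de = 44
byte 2: 7b xor 3b = 40
byte 3: 6f xor a5 = ca
byte 4: 11 xor 8f = 9e
byte 5: 3f xor 3f = 00
byte 6: 24 xor ea = ce
byte 7: ce xor 73 = bd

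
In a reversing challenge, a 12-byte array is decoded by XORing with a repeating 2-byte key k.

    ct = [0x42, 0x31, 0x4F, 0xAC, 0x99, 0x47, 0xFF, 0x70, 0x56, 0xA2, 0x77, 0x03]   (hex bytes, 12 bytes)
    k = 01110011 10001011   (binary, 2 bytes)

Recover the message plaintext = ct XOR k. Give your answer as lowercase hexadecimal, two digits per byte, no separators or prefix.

The 2-byte key repeats, so the effective keystream is 73 8b 73 8b 73 8b 73 8b 73 8b 73 8b.
byte 0: 42 ^ 73 = 31
byte 1: 31 ^ 8b = ba
byte 2: 4f ^ 73 = 3c
byte 3: ac ^ 8b = 27
byte 4: 99 ^ 73 = ea
byte 5: 47 ^ 8b = cc
byte 6: ff ^ 73 = 8c
byte 7: 70 ^ 8b = fb
byte 8: 56 ^ 73 = 25
byte 9: a2 ^ 8b = 29
byte 10: 77 ^ 73 = 04
byte 11: 03 ^ 8b = 88

31ba3c27eacc8cfb25290488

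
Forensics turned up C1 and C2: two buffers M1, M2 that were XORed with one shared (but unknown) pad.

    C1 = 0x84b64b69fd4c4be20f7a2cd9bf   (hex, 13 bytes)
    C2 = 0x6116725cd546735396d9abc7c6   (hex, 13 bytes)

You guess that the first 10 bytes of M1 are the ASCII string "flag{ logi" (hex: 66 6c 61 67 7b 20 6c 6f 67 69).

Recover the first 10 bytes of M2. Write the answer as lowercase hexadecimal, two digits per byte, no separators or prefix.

First, C1 ⊕ C2 = (M1 ⊕ K) ⊕ (M2 ⊕ K) = M1 ⊕ M2, so the key drops out. Then M2 = (M1 ⊕ M2) ⊕ M1 over the first 10 bytes.
byte 0: (84 xor 61) xor 66 = e5 xor 66 = 83
byte 1: (b6 xor 16) xor 6c = a0 xor 6c = cc
byte 2: (4b xor 72) xor 61 = 39 xor 61 = 58
byte 3: (69 xor 5c) xor 67 = 35 xor 67 = 52
byte 4: (fd xor d5) xor 7b = 28 xor 7b = 53
byte 5: (4c xor 46) xor 20 = 0a xor 20 = 2a
byte 6: (4b xor 73) xor 6c = 38 xor 6c = 54
byte 7: (e2 xor 53) xor 6f = b1 xor 6f = de
byte 8: (0f xor 96) xor 67 = 99 xor 67 = fe
byte 9: (7a xor d9) xor 69 = a3 xor 69 = ca

83cc5852532a54defeca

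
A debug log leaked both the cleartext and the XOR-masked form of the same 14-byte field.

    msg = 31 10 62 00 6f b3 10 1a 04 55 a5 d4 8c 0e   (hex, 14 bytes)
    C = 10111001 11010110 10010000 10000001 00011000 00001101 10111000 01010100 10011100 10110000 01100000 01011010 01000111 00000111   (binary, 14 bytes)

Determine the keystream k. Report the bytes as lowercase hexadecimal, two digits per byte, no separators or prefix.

Since C = msg ⊕ k, XORing both sides with msg gives k = msg ⊕ C.
31 ^ b9 = 88
10 ^ d6 = c6
62 ^ 90 = f2
00 ^ 81 = 81
6f ^ 18 = 77
b3 ^ 0d = be
10 ^ b8 = a8
1a ^ 54 = 4e
04 ^ 9c = 98
55 ^ b0 = e5
a5 ^ 60 = c5
d4 ^ 5a = 8e
8c ^ 47 = cb
0e ^ 07 = 09

88c6f28177bea84e98e5c58ecb09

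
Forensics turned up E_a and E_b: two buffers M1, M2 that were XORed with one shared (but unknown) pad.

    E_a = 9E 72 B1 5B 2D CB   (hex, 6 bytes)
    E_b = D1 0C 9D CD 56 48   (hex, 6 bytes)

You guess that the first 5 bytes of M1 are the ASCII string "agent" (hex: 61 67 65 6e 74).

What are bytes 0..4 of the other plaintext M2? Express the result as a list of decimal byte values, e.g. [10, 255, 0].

[46, 25, 73, 248, 15]

First, E_a ⊕ E_b = (M1 ⊕ K) ⊕ (M2 ⊕ K) = M1 ⊕ M2, so the key drops out. Then M2 = (M1 ⊕ M2) ⊕ M1 over the first 5 bytes.
byte 0: (9e xor d1) xor 61 = 4f xor 61 = 2e
byte 1: (72 xor 0c) xor 67 = 7e xor 67 = 19
byte 2: (b1 xor 9d) xor 65 = 2c xor 65 = 49
byte 3: (5b xor cd) xor 6e = 96 xor 6e = f8
byte 4: (2d xor 56) xor 74 = 7b xor 74 = 0f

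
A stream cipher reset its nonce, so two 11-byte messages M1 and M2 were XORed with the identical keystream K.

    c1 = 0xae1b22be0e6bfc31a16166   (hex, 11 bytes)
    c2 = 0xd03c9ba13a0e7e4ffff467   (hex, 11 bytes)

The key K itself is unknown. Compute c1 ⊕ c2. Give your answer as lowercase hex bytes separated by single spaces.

7e 27 b9 1f 34 65 82 7e 5e 95 01

c1 ⊕ c2 = (M1 ⊕ K) ⊕ (M2 ⊕ K) = M1 ⊕ M2 — the shared key cancels under XOR.
ae ^ d0 = 7e
1b ^ 3c = 27
22 ^ 9b = b9
be ^ a1 = 1f
0e ^ 3a = 34
6b ^ 0e = 65
fc ^ 7e = 82
31 ^ 4f = 7e
a1 ^ ff = 5e
61 ^ f4 = 95
66 ^ 67 = 01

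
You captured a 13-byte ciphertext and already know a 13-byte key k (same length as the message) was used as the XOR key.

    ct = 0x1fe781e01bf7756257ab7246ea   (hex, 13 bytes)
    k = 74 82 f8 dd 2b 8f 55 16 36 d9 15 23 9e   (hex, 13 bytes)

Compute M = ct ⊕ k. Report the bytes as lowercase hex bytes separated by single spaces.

 31 ⊕ 116 = 107
231 ⊕ 130 = 101
129 ⊕ 248 = 121
224 ⊕ 221 =  61
 27 ⊕  43 =  48
247 ⊕ 143 = 120
117 ⊕  85 =  32
 98 ⊕  22 = 116
 87 ⊕  54 =  97
171 ⊕ 217 = 114
114 ⊕  21 = 103
 70 ⊕  35 = 101
234 ⊕ 158 = 116

6b 65 79 3d 30 78 20 74 61 72 67 65 74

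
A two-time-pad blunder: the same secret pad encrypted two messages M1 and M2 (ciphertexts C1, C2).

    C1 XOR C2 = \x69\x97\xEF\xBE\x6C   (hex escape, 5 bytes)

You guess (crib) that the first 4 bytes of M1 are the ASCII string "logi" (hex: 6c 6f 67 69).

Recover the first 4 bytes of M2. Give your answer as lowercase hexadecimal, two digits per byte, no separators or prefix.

Since C1 ⊕ C2 = M1 ⊕ M2, XORing with the guessed M1 bytes yields the corresponding M2 bytes: M2 = (C1 ⊕ C2) ⊕ M1.
69 xor 6c = 05
97 xor 6f = f8
ef xor 67 = 88
be xor 69 = d7

05f888d7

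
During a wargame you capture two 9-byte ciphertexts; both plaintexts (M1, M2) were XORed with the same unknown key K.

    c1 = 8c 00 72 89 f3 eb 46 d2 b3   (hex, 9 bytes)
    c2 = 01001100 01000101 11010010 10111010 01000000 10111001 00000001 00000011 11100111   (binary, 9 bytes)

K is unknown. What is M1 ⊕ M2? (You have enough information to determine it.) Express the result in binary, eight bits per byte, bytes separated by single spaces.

11000000 01000101 10100000 00110011 10110011 01010010 01000111 11010001 01010100

c1 ⊕ c2 = (M1 ⊕ K) ⊕ (M2 ⊕ K) = M1 ⊕ M2 — the shared key cancels under XOR.
140 ⊕  76 = 192
  0 ⊕  69 =  69
114 ⊕ 210 = 160
137 ⊕ 186 =  51
243 ⊕  64 = 179
235 ⊕ 185 =  82
 70 ⊕   1 =  71
210 ⊕   3 = 209
179 ⊕ 231 =  84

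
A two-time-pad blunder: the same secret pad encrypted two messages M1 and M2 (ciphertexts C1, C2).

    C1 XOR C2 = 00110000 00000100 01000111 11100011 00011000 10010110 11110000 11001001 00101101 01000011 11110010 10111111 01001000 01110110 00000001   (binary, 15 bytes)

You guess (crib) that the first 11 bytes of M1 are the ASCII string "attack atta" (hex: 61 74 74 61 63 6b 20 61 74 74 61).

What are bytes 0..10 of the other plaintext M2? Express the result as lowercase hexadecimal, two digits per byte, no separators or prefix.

Since C1 ⊕ C2 = M1 ⊕ M2, XORing with the guessed M1 bytes yields the corresponding M2 bytes: M2 = (C1 ⊕ C2) ⊕ M1.
30 XOR 61 = 51
04 XOR 74 = 70
47 XOR 74 = 33
e3 XOR 61 = 82
18 XOR 63 = 7b
96 XOR 6b = fd
f0 XOR 20 = d0
c9 XOR 61 = a8
2d XOR 74 = 59
43 XOR 74 = 37
f2 XOR 61 = 93

517033827bfdd0a8593793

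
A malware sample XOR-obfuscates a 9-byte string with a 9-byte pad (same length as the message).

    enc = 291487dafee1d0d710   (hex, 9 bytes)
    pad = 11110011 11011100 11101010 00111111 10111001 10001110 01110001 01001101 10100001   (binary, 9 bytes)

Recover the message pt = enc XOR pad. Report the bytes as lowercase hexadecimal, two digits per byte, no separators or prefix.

XOR is its own inverse, so applying the key byte-wise gives the result directly.
byte 0: 29 XOR f3 = da
byte 1: 14 XOR dc = c8
byte 2: 87 XOR ea = 6d
byte 3: da XOR 3f = e5
byte 4: fe XOR b9 = 47
byte 5: e1 XOR 8e = 6f
byte 6: d0 XOR 71 = a1
byte 7: d7 XOR 4d = 9a
byte 8: 10 XOR a1 = b1

dac86de5476fa19ab1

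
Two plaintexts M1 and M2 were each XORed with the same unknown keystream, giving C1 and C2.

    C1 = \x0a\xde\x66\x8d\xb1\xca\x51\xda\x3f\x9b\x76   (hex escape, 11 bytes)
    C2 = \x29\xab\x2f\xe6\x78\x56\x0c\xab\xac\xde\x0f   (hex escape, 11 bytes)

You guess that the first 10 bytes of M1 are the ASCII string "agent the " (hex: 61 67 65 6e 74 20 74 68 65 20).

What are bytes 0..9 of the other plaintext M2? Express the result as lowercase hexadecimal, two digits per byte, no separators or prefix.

First, C1 ⊕ C2 = (M1 ⊕ K) ⊕ (M2 ⊕ K) = M1 ⊕ M2, so the key drops out. Then M2 = (M1 ⊕ M2) ⊕ M1 over the first 10 bytes.
byte 0: (0a ^ 29) ^ 61 = 23 ^ 61 = 42
byte 1: (de ^ ab) ^ 67 = 75 ^ 67 = 12
byte 2: (66 ^ 2f) ^ 65 = 49 ^ 65 = 2c
byte 3: (8d ^ e6) ^ 6e = 6b ^ 6e = 05
byte 4: (b1 ^ 78) ^ 74 = c9 ^ 74 = bd
byte 5: (ca ^ 56) ^ 20 = 9c ^ 20 = bc
byte 6: (51 ^ 0c) ^ 74 = 5d ^ 74 = 29
byte 7: (da ^ ab) ^ 68 = 71 ^ 68 = 19
byte 8: (3f ^ ac) ^ 65 = 93 ^ 65 = f6
byte 9: (9b ^ de) ^ 20 = 45 ^ 20 = 65

42122c05bdbc2919f665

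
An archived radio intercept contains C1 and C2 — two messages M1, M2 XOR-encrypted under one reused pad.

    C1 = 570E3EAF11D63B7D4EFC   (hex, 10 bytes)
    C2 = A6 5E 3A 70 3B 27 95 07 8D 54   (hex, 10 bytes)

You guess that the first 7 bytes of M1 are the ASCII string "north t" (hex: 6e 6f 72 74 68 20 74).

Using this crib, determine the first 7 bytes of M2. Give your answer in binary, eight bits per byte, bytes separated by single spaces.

First, C1 ⊕ C2 = (M1 ⊕ K) ⊕ (M2 ⊕ K) = M1 ⊕ M2, so the key drops out. Then M2 = (M1 ⊕ M2) ⊕ M1 over the first 7 bytes.
byte 0: (57 xor a6) xor 6e = f1 xor 6e = 9f
byte 1: (0e xor 5e) xor 6f = 50 xor 6f = 3f
byte 2: (3e xor 3a) xor 72 = 04 xor 72 = 76
byte 3: (af xor 70) xor 74 = df xor 74 = ab
byte 4: (11 xor 3b) xor 68 = 2a xor 68 = 42
byte 5: (d6 xor 27) xor 20 = f1 xor 20 = d1
byte 6: (3b xor 95) xor 74 = ae xor 74 = da

10011111 00111111 01110110 10101011 01000010 11010001 11011010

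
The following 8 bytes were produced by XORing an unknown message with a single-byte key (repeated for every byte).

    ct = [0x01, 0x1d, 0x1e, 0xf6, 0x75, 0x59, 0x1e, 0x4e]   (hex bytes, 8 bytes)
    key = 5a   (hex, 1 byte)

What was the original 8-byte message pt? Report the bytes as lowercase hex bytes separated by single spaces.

The 1-byte key repeats, so the effective keystream is 5a 5a 5a 5a 5a 5a 5a 5a.
byte 0: 01 XOR 5a = 5b
byte 1: 1d XOR 5a = 47
byte 2: 1e XOR 5a = 44
byte 3: f6 XOR 5a = ac
byte 4: 75 XOR 5a = 2f
byte 5: 59 XOR 5a = 03
byte 6: 1e XOR 5a = 44
byte 7: 4e XOR 5a = 14

5b 47 44 ac 2f 03 44 14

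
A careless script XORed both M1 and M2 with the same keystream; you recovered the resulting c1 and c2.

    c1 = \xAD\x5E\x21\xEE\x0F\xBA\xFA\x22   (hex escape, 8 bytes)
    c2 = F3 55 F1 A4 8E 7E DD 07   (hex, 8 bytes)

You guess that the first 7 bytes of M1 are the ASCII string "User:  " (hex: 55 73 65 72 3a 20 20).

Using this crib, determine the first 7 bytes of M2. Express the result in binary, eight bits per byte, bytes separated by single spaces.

First, c1 ⊕ c2 = (M1 ⊕ K) ⊕ (M2 ⊕ K) = M1 ⊕ M2, so the key drops out. Then M2 = (M1 ⊕ M2) ⊕ M1 over the first 7 bytes.
byte 0: (ad ^ f3) ^ 55 = 5e ^ 55 = 0b
byte 1: (5e ^ 55) ^ 73 = 0b ^ 73 = 78
byte 2: (21 ^ f1) ^ 65 = d0 ^ 65 = b5
byte 3: (ee ^ a4) ^ 72 = 4a ^ 72 = 38
byte 4: (0f ^ 8e) ^ 3a = 81 ^ 3a = bb
byte 5: (ba ^ 7e) ^ 20 = c4 ^ 20 = e4
byte 6: (fa ^ dd) ^ 20 = 27 ^ 20 = 07

00001011 01111000 10110101 00111000 10111011 11100100 00000111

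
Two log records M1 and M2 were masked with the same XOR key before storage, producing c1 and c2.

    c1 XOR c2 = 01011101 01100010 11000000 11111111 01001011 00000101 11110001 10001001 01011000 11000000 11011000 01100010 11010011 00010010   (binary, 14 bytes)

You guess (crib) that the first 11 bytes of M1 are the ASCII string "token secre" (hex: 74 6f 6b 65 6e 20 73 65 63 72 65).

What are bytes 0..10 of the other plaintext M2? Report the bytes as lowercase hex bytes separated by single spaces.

Since c1 ⊕ c2 = M1 ⊕ M2, XORing with the guessed M1 bytes yields the corresponding M2 bytes: M2 = (c1 ⊕ c2) ⊕ M1.
byte 0: 5d XOR 74 = 29
byte 1: 62 XOR 6f = 0d
byte 2: c0 XOR 6b = ab
byte 3: ff XOR 65 = 9a
byte 4: 4b XOR 6e = 25
byte 5: 05 XOR 20 = 25
byte 6: f1 XOR 73 = 82
byte 7: 89 XOR 65 = ec
byte 8: 58 XOR 63 = 3b
byte 9: c0 XOR 72 = b2
byte 10: d8 XOR 65 = bd

29 0d ab 9a 25 25 82 ec 3b b2 bd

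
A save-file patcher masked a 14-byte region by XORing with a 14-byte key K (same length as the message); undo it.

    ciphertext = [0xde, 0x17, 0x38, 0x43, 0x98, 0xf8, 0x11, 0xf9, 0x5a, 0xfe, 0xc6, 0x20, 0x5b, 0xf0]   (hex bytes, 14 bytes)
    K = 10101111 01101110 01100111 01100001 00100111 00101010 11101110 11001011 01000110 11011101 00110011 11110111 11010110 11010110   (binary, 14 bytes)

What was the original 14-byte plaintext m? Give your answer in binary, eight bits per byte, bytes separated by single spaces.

XOR is its own inverse, so applying the key byte-wise gives the result directly.
byte 0: 222 ⊕ 175 = 113
byte 1:  23 ⊕ 110 = 121
byte 2:  56 ⊕ 103 =  95
byte 3:  67 ⊕  97 =  34
byte 4: 152 ⊕  39 = 191
byte 5: 248 ⊕  42 = 210
byte 6:  17 ⊕ 238 = 255
byte 7: 249 ⊕ 203 =  50
byte 8:  90 ⊕  70 =  28
byte 9: 254 ⊕ 221 =  35
byte 10: 198 ⊕  51 = 245
byte 11:  32 ⊕ 247 = 215
byte 12:  91 ⊕ 214 = 141
byte 13: 240 ⊕ 214 =  38

01110001 01111001 01011111 00100010 10111111 11010010 11111111 00110010 00011100 00100011 11110101 11010111 10001101 00100110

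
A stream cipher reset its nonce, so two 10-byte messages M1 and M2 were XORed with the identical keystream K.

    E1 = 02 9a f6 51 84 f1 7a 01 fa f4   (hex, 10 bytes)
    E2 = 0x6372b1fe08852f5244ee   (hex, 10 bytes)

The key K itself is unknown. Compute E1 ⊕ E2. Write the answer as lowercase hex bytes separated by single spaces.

61 e8 47 af 8c 74 55 53 be 1a

E1 ⊕ E2 = (M1 ⊕ K) ⊕ (M2 ⊕ K) = M1 ⊕ M2 — the shared key cancels under XOR.
00000010 XOR 01100011 = 01100001
10011010 XOR 01110010 = 11101000
11110110 XOR 10110001 = 01000111
01010001 XOR 11111110 = 10101111
10000100 XOR 00001000 = 10001100
11110001 XOR 10000101 = 01110100
01111010 XOR 00101111 = 01010101
00000001 XOR 01010010 = 01010011
11111010 XOR 01000100 = 10111110
11110100 XOR 11101110 = 00011010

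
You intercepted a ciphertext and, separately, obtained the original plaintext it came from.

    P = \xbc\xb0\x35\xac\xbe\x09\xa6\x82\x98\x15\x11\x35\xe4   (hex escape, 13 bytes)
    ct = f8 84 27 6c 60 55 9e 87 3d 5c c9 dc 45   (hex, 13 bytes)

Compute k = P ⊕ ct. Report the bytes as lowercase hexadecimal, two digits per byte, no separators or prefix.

443412c0de5c3805a549d8e9a1

Since ct = P ⊕ k, XORing both sides with P gives k = P ⊕ ct.
bc ⊕ f8 = 44
b0 ⊕ 84 = 34
35 ⊕ 27 = 12
ac ⊕ 6c = c0
be ⊕ 60 = de
09 ⊕ 55 = 5c
a6 ⊕ 9e = 38
82 ⊕ 87 = 05
98 ⊕ 3d = a5
15 ⊕ 5c = 49
11 ⊕ c9 = d8
35 ⊕ dc = e9
e4 ⊕ 45 = a1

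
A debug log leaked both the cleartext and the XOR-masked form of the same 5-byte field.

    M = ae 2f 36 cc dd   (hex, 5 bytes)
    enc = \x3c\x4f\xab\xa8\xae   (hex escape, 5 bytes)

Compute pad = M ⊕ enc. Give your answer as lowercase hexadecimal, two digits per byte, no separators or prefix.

Since enc = M ⊕ pad, XORing both sides with M gives pad = M ⊕ enc.
byte 0: ae XOR 3c = 92
byte 1: 2f XOR 4f = 60
byte 2: 36 XOR ab = 9d
byte 3: cc XOR a8 = 64
byte 4: dd XOR ae = 73

92609d6473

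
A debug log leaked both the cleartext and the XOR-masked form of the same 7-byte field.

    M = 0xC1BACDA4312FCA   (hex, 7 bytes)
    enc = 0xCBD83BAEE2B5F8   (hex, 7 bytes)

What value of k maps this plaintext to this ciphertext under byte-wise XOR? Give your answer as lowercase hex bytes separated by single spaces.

0a 62 f6 0a d3 9a 32

Since enc = M ⊕ k, XORing both sides with M gives k = M ⊕ enc.
byte 0: c1 ^ cb = 0a
byte 1: ba ^ d8 = 62
byte 2: cd ^ 3b = f6
byte 3: a4 ^ ae = 0a
byte 4: 31 ^ e2 = d3
byte 5: 2f ^ b5 = 9a
byte 6: ca ^ f8 = 32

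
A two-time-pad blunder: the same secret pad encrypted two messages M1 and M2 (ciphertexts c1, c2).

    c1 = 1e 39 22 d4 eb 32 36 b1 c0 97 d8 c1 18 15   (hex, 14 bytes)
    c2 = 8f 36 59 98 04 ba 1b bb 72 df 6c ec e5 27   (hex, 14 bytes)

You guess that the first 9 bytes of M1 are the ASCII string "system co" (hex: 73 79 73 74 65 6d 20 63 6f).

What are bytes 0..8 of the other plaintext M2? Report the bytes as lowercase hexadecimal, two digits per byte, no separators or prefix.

e27608388ae50d69dd

First, c1 ⊕ c2 = (M1 ⊕ K) ⊕ (M2 ⊕ K) = M1 ⊕ M2, so the key drops out. Then M2 = (M1 ⊕ M2) ⊕ M1 over the first 9 bytes.
byte 0: (1e ⊕ 8f) ⊕ 73 = 91 ⊕ 73 = e2
byte 1: (39 ⊕ 36) ⊕ 79 = 0f ⊕ 79 = 76
byte 2: (22 ⊕ 59) ⊕ 73 = 7b ⊕ 73 = 08
byte 3: (d4 ⊕ 98) ⊕ 74 = 4c ⊕ 74 = 38
byte 4: (eb ⊕ 04) ⊕ 65 = ef ⊕ 65 = 8a
byte 5: (32 ⊕ ba) ⊕ 6d = 88 ⊕ 6d = e5
byte 6: (36 ⊕ 1b) ⊕ 20 = 2d ⊕ 20 = 0d
byte 7: (b1 ⊕ bb) ⊕ 63 = 0a ⊕ 63 = 69
byte 8: (c0 ⊕ 72) ⊕ 6f = b2 ⊕ 6f = dd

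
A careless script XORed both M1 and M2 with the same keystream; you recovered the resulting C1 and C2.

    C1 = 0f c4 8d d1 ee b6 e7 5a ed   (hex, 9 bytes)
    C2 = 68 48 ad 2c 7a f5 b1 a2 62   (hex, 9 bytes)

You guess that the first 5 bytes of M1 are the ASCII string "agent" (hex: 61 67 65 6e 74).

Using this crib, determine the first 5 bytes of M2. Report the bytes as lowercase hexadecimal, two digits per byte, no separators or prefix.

06eb4593e0

First, C1 ⊕ C2 = (M1 ⊕ K) ⊕ (M2 ⊕ K) = M1 ⊕ M2, so the key drops out. Then M2 = (M1 ⊕ M2) ⊕ M1 over the first 5 bytes.
byte 0: (0f XOR 68) XOR 61 = 67 XOR 61 = 06
byte 1: (c4 XOR 48) XOR 67 = 8c XOR 67 = eb
byte 2: (8d XOR ad) XOR 65 = 20 XOR 65 = 45
byte 3: (d1 XOR 2c) XOR 6e = fd XOR 6e = 93
byte 4: (ee XOR 7a) XOR 74 = 94 XOR 74 = e0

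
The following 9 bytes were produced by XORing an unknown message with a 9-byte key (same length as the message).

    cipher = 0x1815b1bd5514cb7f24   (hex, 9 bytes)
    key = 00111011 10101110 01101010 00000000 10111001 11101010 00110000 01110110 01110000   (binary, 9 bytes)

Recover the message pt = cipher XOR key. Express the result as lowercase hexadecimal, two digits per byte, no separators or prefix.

XOR is its own inverse, so applying the key byte-wise gives the result directly.
byte 0: 18 XOR 3b = 23
byte 1: 15 XOR ae = bb
byte 2: b1 XOR 6a = db
byte 3: bd XOR 00 = bd
byte 4: 55 XOR b9 = ec
byte 5: 14 XOR ea = fe
byte 6: cb XOR 30 = fb
byte 7: 7f XOR 76 = 09
byte 8: 24 XOR 70 = 54

23bbdbbdecfefb0954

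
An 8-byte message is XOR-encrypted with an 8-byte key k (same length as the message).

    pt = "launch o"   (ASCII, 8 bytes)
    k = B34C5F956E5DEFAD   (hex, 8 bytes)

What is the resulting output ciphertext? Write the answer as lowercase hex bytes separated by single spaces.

df 2d 2a fb 0d 35 cf c2

XOR is its own inverse, so applying the key byte-wise gives the result directly.
byte 0: 01101100 ⊕ 10110011 = 11011111
byte 1: 01100001 ⊕ 01001100 = 00101101
byte 2: 01110101 ⊕ 01011111 = 00101010
byte 3: 01101110 ⊕ 10010101 = 11111011
byte 4: 01100011 ⊕ 01101110 = 00001101
byte 5: 01101000 ⊕ 01011101 = 00110101
byte 6: 00100000 ⊕ 11101111 = 11001111
byte 7: 01101111 ⊕ 10101101 = 11000010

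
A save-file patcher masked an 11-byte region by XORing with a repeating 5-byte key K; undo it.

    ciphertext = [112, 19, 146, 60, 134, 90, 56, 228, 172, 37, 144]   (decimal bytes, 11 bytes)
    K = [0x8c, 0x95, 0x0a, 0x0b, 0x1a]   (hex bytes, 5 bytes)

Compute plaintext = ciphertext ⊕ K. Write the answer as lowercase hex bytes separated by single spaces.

The 5-byte key repeats, so the effective keystream is 8c 95 0a 0b 1a 8c 95 0a 0b 1a 8c.
byte 0: 70 XOR 8c = fc
byte 1: 13 XOR 95 = 86
byte 2: 92 XOR 0a = 98
byte 3: 3c XOR 0b = 37
byte 4: 86 XOR 1a = 9c
byte 5: 5a XOR 8c = d6
byte 6: 38 XOR 95 = ad
byte 7: e4 XOR 0a = ee
byte 8: ac XOR 0b = a7
byte 9: 25 XOR 1a = 3f
byte 10: 90 XOR 8c = 1c

fc 86 98 37 9c d6 ad ee a7 3f 1c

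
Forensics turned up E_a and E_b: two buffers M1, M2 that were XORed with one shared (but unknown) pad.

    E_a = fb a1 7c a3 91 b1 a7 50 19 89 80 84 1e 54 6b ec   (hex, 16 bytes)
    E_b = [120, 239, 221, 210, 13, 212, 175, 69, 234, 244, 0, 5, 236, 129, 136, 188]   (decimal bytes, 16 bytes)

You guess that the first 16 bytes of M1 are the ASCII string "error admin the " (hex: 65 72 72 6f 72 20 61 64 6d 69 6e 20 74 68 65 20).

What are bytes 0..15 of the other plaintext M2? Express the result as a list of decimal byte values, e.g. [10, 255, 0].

First, E_a ⊕ E_b = (M1 ⊕ K) ⊕ (M2 ⊕ K) = M1 ⊕ M2, so the key drops out. Then M2 = (M1 ⊕ M2) ⊕ M1 over the first 16 bytes.
byte 0: (fb ⊕ 78) ⊕ 65 = 83 ⊕ 65 = e6
byte 1: (a1 ⊕ ef) ⊕ 72 = 4e ⊕ 72 = 3c
byte 2: (7c ⊕ dd) ⊕ 72 = a1 ⊕ 72 = d3
byte 3: (a3 ⊕ d2) ⊕ 6f = 71 ⊕ 6f = 1e
byte 4: (91 ⊕ 0d) ⊕ 72 = 9c ⊕ 72 = ee
byte 5: (b1 ⊕ d4) ⊕ 20 = 65 ⊕ 20 = 45
byte 6: (a7 ⊕ af) ⊕ 61 = 08 ⊕ 61 = 69
byte 7: (50 ⊕ 45) ⊕ 64 = 15 ⊕ 64 = 71
byte 8: (19 ⊕ ea) ⊕ 6d = f3 ⊕ 6d = 9e
byte 9: (89 ⊕ f4) ⊕ 69 = 7d ⊕ 69 = 14
byte 10: (80 ⊕ 00) ⊕ 6e = 80 ⊕ 6e = ee
byte 11: (84 ⊕ 05) ⊕ 20 = 81 ⊕ 20 = a1
byte 12: (1e ⊕ ec) ⊕ 74 = f2 ⊕ 74 = 86
byte 13: (54 ⊕ 81) ⊕ 68 = d5 ⊕ 68 = bd
byte 14: (6b ⊕ 88) ⊕ 65 = e3 ⊕ 65 = 86
byte 15: (ec ⊕ bc) ⊕ 20 = 50 ⊕ 20 = 70

[230, 60, 211, 30, 238, 69, 105, 113, 158, 20, 238, 161, 134, 189, 134, 112]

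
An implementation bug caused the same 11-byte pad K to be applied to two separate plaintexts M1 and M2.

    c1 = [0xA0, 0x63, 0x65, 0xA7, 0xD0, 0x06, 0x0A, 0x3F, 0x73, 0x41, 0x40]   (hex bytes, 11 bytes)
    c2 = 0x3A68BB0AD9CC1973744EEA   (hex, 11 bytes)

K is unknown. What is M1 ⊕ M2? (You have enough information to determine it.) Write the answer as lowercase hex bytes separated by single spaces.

c1 ⊕ c2 = (M1 ⊕ K) ⊕ (M2 ⊕ K) = M1 ⊕ M2 — the shared key cancels under XOR.
byte 0: a0 ⊕ 3a = 9a
byte 1: 63 ⊕ 68 = 0b
byte 2: 65 ⊕ bb = de
byte 3: a7 ⊕ 0a = ad
byte 4: d0 ⊕ d9 = 09
byte 5: 06 ⊕ cc = ca
byte 6: 0a ⊕ 19 = 13
byte 7: 3f ⊕ 73 = 4c
byte 8: 73 ⊕ 74 = 07
byte 9: 41 ⊕ 4e = 0f
byte 10: 40 ⊕ ea = aa

9a 0b de ad 09 ca 13 4c 07 0f aa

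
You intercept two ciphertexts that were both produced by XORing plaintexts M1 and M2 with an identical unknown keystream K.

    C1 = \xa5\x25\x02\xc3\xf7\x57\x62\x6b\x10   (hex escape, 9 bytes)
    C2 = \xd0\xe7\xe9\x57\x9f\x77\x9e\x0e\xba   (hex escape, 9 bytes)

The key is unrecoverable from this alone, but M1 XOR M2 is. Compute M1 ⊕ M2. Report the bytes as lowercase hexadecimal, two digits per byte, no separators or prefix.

75c2eb946820fc65aa

C1 ⊕ C2 = (M1 ⊕ K) ⊕ (M2 ⊕ K) = M1 ⊕ M2 — the shared key cancels under XOR.
byte 0: a5 ⊕ d0 = 75
byte 1: 25 ⊕ e7 = c2
byte 2: 02 ⊕ e9 = eb
byte 3: c3 ⊕ 57 = 94
byte 4: f7 ⊕ 9f = 68
byte 5: 57 ⊕ 77 = 20
byte 6: 62 ⊕ 9e = fc
byte 7: 6b ⊕ 0e = 65
byte 8: 10 ⊕ ba = aa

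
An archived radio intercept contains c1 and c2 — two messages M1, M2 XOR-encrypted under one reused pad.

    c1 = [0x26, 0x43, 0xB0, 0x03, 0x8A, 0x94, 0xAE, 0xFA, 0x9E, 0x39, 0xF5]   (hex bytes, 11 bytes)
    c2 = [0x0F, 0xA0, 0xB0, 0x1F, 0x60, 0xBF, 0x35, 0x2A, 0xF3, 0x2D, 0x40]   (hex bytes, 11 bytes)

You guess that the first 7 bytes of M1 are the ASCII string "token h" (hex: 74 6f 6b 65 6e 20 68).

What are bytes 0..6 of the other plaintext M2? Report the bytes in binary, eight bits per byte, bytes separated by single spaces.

First, c1 ⊕ c2 = (M1 ⊕ K) ⊕ (M2 ⊕ K) = M1 ⊕ M2, so the key drops out. Then M2 = (M1 ⊕ M2) ⊕ M1 over the first 7 bytes.
byte 0: (26 xor 0f) xor 74 = 29 xor 74 = 5d
byte 1: (43 xor a0) xor 6f = e3 xor 6f = 8c
byte 2: (b0 xor b0) xor 6b = 00 xor 6b = 6b
byte 3: (03 xor 1f) xor 65 = 1c xor 65 = 79
byte 4: (8a xor 60) xor 6e = ea xor 6e = 84
byte 5: (94 xor bf) xor 20 = 2b xor 20 = 0b
byte 6: (ae xor 35) xor 68 = 9b xor 68 = f3

01011101 10001100 01101011 01111001 10000100 00001011 11110011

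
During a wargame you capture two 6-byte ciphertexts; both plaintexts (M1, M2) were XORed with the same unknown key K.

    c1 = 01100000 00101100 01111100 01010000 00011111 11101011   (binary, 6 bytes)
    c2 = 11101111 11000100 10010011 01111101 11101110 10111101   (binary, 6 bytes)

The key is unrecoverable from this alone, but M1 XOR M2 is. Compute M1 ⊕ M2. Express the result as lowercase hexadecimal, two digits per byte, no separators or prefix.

c1 ⊕ c2 = (M1 ⊕ K) ⊕ (M2 ⊕ K) = M1 ⊕ M2 — the shared key cancels under XOR.
byte 0: 60 xor ef = 8f
byte 1: 2c xor c4 = e8
byte 2: 7c xor 93 = ef
byte 3: 50 xor 7d = 2d
byte 4: 1f xor ee = f1
byte 5: eb xor bd = 56

8fe8ef2df156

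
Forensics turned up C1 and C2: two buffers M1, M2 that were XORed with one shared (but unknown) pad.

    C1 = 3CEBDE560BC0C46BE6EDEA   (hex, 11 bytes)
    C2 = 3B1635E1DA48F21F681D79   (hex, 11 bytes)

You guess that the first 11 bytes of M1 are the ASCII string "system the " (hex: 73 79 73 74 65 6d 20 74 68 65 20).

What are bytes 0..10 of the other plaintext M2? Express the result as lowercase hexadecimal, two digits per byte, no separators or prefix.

748498c3b4e51600e695b3

First, C1 ⊕ C2 = (M1 ⊕ K) ⊕ (M2 ⊕ K) = M1 ⊕ M2, so the key drops out. Then M2 = (M1 ⊕ M2) ⊕ M1 over the first 11 bytes.
byte 0: (3c XOR 3b) XOR 73 = 07 XOR 73 = 74
byte 1: (eb XOR 16) XOR 79 = fd XOR 79 = 84
byte 2: (de XOR 35) XOR 73 = eb XOR 73 = 98
byte 3: (56 XOR e1) XOR 74 = b7 XOR 74 = c3
byte 4: (0b XOR da) XOR 65 = d1 XOR 65 = b4
byte 5: (c0 XOR 48) XOR 6d = 88 XOR 6d = e5
byte 6: (c4 XOR f2) XOR 20 = 36 XOR 20 = 16
byte 7: (6b XOR 1f) XOR 74 = 74 XOR 74 = 00
byte 8: (e6 XOR 68) XOR 68 = 8e XOR 68 = e6
byte 9: (ed XOR 1d) XOR 65 = f0 XOR 65 = 95
byte 10: (ea XOR 79) XOR 20 = 93 XOR 20 = b3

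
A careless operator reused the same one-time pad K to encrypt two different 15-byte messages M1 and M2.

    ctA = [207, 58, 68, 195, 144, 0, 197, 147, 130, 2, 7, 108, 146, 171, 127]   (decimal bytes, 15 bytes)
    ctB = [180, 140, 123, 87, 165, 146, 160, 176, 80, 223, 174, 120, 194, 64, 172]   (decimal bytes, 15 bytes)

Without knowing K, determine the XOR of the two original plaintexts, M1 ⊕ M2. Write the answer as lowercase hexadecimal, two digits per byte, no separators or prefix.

7bb63f9435926523d2dda91450ebd3

ctA ⊕ ctB = (M1 ⊕ K) ⊕ (M2 ⊕ K) = M1 ⊕ M2 — the shared key cancels under XOR.
11001111 xor 10110100 = 01111011
00111010 xor 10001100 = 10110110
01000100 xor 01111011 = 00111111
11000011 xor 01010111 = 10010100
10010000 xor 10100101 = 00110101
00000000 xor 10010010 = 10010010
11000101 xor 10100000 = 01100101
10010011 xor 10110000 = 00100011
10000010 xor 01010000 = 11010010
00000010 xor 11011111 = 11011101
00000111 xor 10101110 = 10101001
01101100 xor 01111000 = 00010100
10010010 xor 11000010 = 01010000
10101011 xor 01000000 = 11101011
01111111 xor 10101100 = 11010011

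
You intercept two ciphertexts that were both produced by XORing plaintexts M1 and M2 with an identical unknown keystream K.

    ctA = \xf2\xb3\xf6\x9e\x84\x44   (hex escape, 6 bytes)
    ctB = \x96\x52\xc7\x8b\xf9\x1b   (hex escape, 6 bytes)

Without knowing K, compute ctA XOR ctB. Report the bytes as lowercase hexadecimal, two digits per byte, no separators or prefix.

ctA ⊕ ctB = (M1 ⊕ K) ⊕ (M2 ⊕ K) = M1 ⊕ M2 — the shared key cancels under XOR.
242 XOR 150 = 100
179 XOR  82 = 225
246 XOR 199 =  49
158 XOR 139 =  21
132 XOR 249 = 125
 68 XOR  27 =  95

64e131157d5f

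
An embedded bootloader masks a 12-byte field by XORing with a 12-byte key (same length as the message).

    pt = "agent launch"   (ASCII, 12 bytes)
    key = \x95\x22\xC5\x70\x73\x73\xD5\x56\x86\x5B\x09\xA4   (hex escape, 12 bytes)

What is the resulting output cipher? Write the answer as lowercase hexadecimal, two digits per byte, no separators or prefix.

f445a01e0753b937f3356acc

01100001 ^ 10010101 = 11110100
01100111 ^ 00100010 = 01000101
01100101 ^ 11000101 = 10100000
01101110 ^ 01110000 = 00011110
01110100 ^ 01110011 = 00000111
00100000 ^ 01110011 = 01010011
01101100 ^ 11010101 = 10111001
01100001 ^ 01010110 = 00110111
01110101 ^ 10000110 = 11110011
01101110 ^ 01011011 = 00110101
01100011 ^ 00001001 = 01101010
01101000 ^ 10100100 = 11001100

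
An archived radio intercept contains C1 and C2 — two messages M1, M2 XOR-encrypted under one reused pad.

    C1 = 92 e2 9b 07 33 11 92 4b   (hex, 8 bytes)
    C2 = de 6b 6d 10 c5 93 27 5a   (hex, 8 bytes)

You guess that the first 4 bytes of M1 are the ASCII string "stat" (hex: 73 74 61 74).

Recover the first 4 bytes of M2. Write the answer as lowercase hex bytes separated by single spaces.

3f fd 97 63

First, C1 ⊕ C2 = (M1 ⊕ K) ⊕ (M2 ⊕ K) = M1 ⊕ M2, so the key drops out. Then M2 = (M1 ⊕ M2) ⊕ M1 over the first 4 bytes.
byte 0: (92 XOR de) XOR 73 = 4c XOR 73 = 3f
byte 1: (e2 XOR 6b) XOR 74 = 89 XOR 74 = fd
byte 2: (9b XOR 6d) XOR 61 = f6 XOR 61 = 97
byte 3: (07 XOR 10) XOR 74 = 17 XOR 74 = 63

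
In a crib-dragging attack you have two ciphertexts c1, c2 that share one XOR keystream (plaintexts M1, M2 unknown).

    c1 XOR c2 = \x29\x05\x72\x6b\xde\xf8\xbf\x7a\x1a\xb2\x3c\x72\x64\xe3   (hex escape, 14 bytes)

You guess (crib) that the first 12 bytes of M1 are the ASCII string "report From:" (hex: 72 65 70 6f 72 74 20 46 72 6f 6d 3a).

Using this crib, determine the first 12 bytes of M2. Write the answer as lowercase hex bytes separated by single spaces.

5b 60 02 04 ac 8c 9f 3c 68 dd 51 48

Since c1 ⊕ c2 = M1 ⊕ M2, XORing with the guessed M1 bytes yields the corresponding M2 bytes: M2 = (c1 ⊕ c2) ⊕ M1.
byte 0: 29 XOR 72 = 5b
byte 1: 05 XOR 65 = 60
byte 2: 72 XOR 70 = 02
byte 3: 6b XOR 6f = 04
byte 4: de XOR 72 = ac
byte 5: f8 XOR 74 = 8c
byte 6: bf XOR 20 = 9f
byte 7: 7a XOR 46 = 3c
byte 8: 1a XOR 72 = 68
byte 9: b2 XOR 6f = dd
byte 10: 3c XOR 6d = 51
byte 11: 72 XOR 3a = 48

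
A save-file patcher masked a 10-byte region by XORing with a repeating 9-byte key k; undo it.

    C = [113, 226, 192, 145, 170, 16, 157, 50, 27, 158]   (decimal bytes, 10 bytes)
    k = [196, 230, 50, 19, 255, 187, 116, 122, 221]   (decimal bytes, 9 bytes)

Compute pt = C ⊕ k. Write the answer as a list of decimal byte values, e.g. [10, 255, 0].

[181, 4, 242, 130, 85, 171, 233, 72, 198, 90]

The 9-byte key repeats, so the effective keystream is c4 e6 32 13 ff bb 74 7a dd c4.
byte 0: 01110001 ⊕ 11000100 = 10110101
byte 1: 11100010 ⊕ 11100110 = 00000100
byte 2: 11000000 ⊕ 00110010 = 11110010
byte 3: 10010001 ⊕ 00010011 = 10000010
byte 4: 10101010 ⊕ 11111111 = 01010101
byte 5: 00010000 ⊕ 10111011 = 10101011
byte 6: 10011101 ⊕ 01110100 = 11101001
byte 7: 00110010 ⊕ 01111010 = 01001000
byte 8: 00011011 ⊕ 11011101 = 11000110
byte 9: 10011110 ⊕ 11000100 = 01011010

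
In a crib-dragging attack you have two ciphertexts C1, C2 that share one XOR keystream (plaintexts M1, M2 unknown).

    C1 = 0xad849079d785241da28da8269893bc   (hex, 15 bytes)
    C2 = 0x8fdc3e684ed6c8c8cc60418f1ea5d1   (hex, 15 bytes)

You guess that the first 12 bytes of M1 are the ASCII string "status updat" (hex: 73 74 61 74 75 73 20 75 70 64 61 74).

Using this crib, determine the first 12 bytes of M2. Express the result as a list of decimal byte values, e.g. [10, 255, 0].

First, C1 ⊕ C2 = (M1 ⊕ K) ⊕ (M2 ⊕ K) = M1 ⊕ M2, so the key drops out. Then M2 = (M1 ⊕ M2) ⊕ M1 over the first 12 bytes.
byte 0: (ad xor 8f) xor 73 = 22 xor 73 = 51
byte 1: (84 xor dc) xor 74 = 58 xor 74 = 2c
byte 2: (90 xor 3e) xor 61 = ae xor 61 = cf
byte 3: (79 xor 68) xor 74 = 11 xor 74 = 65
byte 4: (d7 xor 4e) xor 75 = 99 xor 75 = ec
byte 5: (85 xor d6) xor 73 = 53 xor 73 = 20
byte 6: (24 xor c8) xor 20 = ec xor 20 = cc
byte 7: (1d xor c8) xor 75 = d5 xor 75 = a0
byte 8: (a2 xor cc) xor 70 = 6e xor 70 = 1e
byte 9: (8d xor 60) xor 64 = ed xor 64 = 89
byte 10: (a8 xor 41) xor 61 = e9 xor 61 = 88
byte 11: (26 xor 8f) xor 74 = a9 xor 74 = dd

[81, 44, 207, 101, 236, 32, 204, 160, 30, 137, 136, 221]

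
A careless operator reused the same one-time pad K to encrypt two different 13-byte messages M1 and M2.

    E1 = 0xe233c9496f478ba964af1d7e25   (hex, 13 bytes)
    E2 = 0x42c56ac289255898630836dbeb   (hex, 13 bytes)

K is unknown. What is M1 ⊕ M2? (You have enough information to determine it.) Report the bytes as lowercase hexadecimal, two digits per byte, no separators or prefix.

a0f6a38be662d33107a72ba5ce

E1 ⊕ E2 = (M1 ⊕ K) ⊕ (M2 ⊕ K) = M1 ⊕ M2 — the shared key cancels under XOR.
e2 ^ 42 = a0
33 ^ c5 = f6
c9 ^ 6a = a3
49 ^ c2 = 8b
6f ^ 89 = e6
47 ^ 25 = 62
8b ^ 58 = d3
a9 ^ 98 = 31
64 ^ 63 = 07
af ^ 08 = a7
1d ^ 36 = 2b
7e ^ db = a5
25 ^ eb = ce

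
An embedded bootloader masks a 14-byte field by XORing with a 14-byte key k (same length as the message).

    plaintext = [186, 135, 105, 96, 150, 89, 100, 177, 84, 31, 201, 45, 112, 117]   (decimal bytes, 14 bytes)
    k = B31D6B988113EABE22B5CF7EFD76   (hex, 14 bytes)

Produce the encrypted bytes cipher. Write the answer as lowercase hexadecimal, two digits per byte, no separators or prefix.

byte 0: 186 ⊕ 179 =   9
byte 1: 135 ⊕  29 = 154
byte 2: 105 ⊕ 107 =   2
byte 3:  96 ⊕ 152 = 248
byte 4: 150 ⊕ 129 =  23
byte 5:  89 ⊕  19 =  74
byte 6: 100 ⊕ 234 = 142
byte 7: 177 ⊕ 190 =  15
byte 8:  84 ⊕  34 = 118
byte 9:  31 ⊕ 181 = 170
byte 10: 201 ⊕ 207 =   6
byte 11:  45 ⊕ 126 =  83
byte 12: 112 ⊕ 253 = 141
byte 13: 117 ⊕ 118 =   3

099a02f8174a8e0f76aa06538d03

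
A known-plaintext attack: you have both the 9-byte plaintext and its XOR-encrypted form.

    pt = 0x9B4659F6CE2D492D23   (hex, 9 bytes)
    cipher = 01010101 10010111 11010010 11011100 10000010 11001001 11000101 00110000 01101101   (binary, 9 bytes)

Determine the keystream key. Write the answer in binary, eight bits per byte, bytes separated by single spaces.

Since cipher = pt ⊕ key, XORing both sides with pt gives key = pt ⊕ cipher.
9b XOR 55 = ce
46 XOR 97 = d1
59 XOR d2 = 8b
f6 XOR dc = 2a
ce XOR 82 = 4c
2d XOR c9 = e4
49 XOR c5 = 8c
2d XOR 30 = 1d
23 XOR 6d = 4e

11001110 11010001 10001011 00101010 01001100 11100100 10001100 00011101 01001110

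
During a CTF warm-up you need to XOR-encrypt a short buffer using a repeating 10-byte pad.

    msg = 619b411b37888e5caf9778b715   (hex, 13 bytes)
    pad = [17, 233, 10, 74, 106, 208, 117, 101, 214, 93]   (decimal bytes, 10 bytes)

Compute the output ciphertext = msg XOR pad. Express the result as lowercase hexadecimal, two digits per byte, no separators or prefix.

The 10-byte key repeats, so the effective keystream is 11 e9 0a 4a 6a d0 75 65 d6 5d 11 e9 0a.
byte 0: 61 xor 11 = 70
byte 1: 9b xor e9 = 72
byte 2: 41 xor 0a = 4b
byte 3: 1b xor 4a = 51
byte 4: 37 xor 6a = 5d
byte 5: 88 xor d0 = 58
byte 6: 8e xor 75 = fb
byte 7: 5c xor 65 = 39
byte 8: af xor d6 = 79
byte 9: 97 xor 5d = ca
byte 10: 78 xor 11 = 69
byte 11: b7 xor e9 = 5e
byte 12: 15 xor 0a = 1f

70724b515d58fb3979ca695e1f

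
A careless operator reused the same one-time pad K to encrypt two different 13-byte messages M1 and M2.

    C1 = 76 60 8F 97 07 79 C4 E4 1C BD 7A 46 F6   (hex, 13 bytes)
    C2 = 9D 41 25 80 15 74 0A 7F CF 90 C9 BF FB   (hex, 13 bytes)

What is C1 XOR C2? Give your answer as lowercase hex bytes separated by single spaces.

C1 ⊕ C2 = (M1 ⊕ K) ⊕ (M2 ⊕ K) = M1 ⊕ M2 — the shared key cancels under XOR.
01110110 xor 10011101 = 11101011
01100000 xor 01000001 = 00100001
10001111 xor 00100101 = 10101010
10010111 xor 10000000 = 00010111
00000111 xor 00010101 = 00010010
01111001 xor 01110100 = 00001101
11000100 xor 00001010 = 11001110
11100100 xor 01111111 = 10011011
00011100 xor 11001111 = 11010011
10111101 xor 10010000 = 00101101
01111010 xor 11001001 = 10110011
01000110 xor 10111111 = 11111001
11110110 xor 11111011 = 00001101

eb 21 aa 17 12 0d ce 9b d3 2d b3 f9 0d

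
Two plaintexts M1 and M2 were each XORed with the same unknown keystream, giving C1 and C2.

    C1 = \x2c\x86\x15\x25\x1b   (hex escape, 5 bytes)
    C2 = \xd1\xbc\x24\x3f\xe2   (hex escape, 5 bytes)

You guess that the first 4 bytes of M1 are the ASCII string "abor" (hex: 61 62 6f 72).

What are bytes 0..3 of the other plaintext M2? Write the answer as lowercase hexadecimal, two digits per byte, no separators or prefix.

9c585e68

First, C1 ⊕ C2 = (M1 ⊕ K) ⊕ (M2 ⊕ K) = M1 ⊕ M2, so the key drops out. Then M2 = (M1 ⊕ M2) ⊕ M1 over the first 4 bytes.
byte 0: (2c ^ d1) ^ 61 = fd ^ 61 = 9c
byte 1: (86 ^ bc) ^ 62 = 3a ^ 62 = 58
byte 2: (15 ^ 24) ^ 6f = 31 ^ 6f = 5e
byte 3: (25 ^ 3f) ^ 72 = 1a ^ 72 = 68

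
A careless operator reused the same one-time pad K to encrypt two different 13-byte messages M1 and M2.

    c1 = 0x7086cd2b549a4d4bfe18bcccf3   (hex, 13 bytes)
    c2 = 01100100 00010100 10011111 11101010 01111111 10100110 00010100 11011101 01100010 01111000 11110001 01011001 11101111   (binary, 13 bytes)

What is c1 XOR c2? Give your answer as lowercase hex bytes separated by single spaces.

14 92 52 c1 2b 3c 59 96 9c 60 4d 95 1c

c1 ⊕ c2 = (M1 ⊕ K) ⊕ (M2 ⊕ K) = M1 ⊕ M2 — the shared key cancels under XOR.
70 ^ 64 = 14
86 ^ 14 = 92
cd ^ 9f = 52
2b ^ ea = c1
54 ^ 7f = 2b
9a ^ a6 = 3c
4d ^ 14 = 59
4b ^ dd = 96
fe ^ 62 = 9c
18 ^ 78 = 60
bc ^ f1 = 4d
cc ^ 59 = 95
f3 ^ ef = 1c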